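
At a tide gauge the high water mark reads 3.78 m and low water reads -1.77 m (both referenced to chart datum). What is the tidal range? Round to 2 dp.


Tidal range = High water - Low water
Tidal range = 3.78 - (-1.77)
Tidal range = 5.55 m

5.55


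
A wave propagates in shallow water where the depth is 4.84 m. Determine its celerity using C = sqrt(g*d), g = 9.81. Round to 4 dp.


Using the shallow-water approximation:
C = sqrt(g * d) = sqrt(9.81 * 4.84)
C = sqrt(47.4804)
C = 6.8906 m/s

6.8906


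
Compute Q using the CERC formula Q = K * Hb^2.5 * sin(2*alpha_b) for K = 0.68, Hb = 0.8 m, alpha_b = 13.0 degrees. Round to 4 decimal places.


Q = K * Hb^2.5 * sin(2 * alpha_b)
Hb^2.5 = 0.8^2.5 = 0.572433
sin(2 * 13.0) = sin(26.0) = 0.438371
Q = 0.68 * 0.572433 * 0.438371
Q = 0.1706 m^3/s

0.1706


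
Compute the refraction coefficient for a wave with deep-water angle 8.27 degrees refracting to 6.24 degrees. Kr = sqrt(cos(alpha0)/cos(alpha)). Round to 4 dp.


Kr = sqrt(cos(alpha0) / cos(alpha))
cos(8.27) = 0.989601
cos(6.24) = 0.994075
Kr = sqrt(0.989601 / 0.994075)
Kr = sqrt(0.995499)
Kr = 0.9977

0.9977


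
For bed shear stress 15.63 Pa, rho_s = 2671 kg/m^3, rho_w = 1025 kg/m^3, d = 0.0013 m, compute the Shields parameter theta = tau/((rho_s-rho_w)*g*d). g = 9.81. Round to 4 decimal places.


theta = tau / ((rho_s - rho_w) * g * d)
rho_s - rho_w = 2671 - 1025 = 1646
Denominator = 1646 * 9.81 * 0.0013 = 20.991438
theta = 15.63 / 20.991438
theta = 0.7446

0.7446


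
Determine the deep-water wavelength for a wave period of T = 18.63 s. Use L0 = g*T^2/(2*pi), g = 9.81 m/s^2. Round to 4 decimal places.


L0 = g * T^2 / (2 * pi)
L0 = 9.81 * 18.63^2 / (2 * pi)
L0 = 9.81 * 347.0769 / 6.28319
L0 = 3404.8244 / 6.28319
L0 = 541.8946 m

541.8946


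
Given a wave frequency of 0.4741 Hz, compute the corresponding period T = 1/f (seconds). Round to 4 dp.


T = 1 / f
T = 1 / 0.4741
T = 2.1093 s

2.1093


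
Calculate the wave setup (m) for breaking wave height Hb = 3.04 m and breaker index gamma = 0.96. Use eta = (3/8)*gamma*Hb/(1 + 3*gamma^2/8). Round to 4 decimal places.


eta = (3/8) * gamma * Hb / (1 + 3*gamma^2/8)
Numerator = (3/8) * 0.96 * 3.04 = 1.094400
Denominator = 1 + 3*0.96^2/8 = 1 + 0.345600 = 1.345600
eta = 1.094400 / 1.345600
eta = 0.8133 m

0.8133


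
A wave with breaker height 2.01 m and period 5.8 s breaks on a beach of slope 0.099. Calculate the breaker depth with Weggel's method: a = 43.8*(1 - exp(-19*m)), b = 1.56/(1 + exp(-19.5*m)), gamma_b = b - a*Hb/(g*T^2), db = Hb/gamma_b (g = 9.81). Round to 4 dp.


a = 43.8 * (1 - exp(-19 * m))
exp(-19 * 0.099) = exp(-1.8810) = 0.152438
a = 43.8 * (1 - 0.152438) = 37.123233
b = 1.56 / (1 + exp(-19.5 * m))
exp(-19.5 * 0.099) = exp(-1.9305) = 0.145076
b = 1.56 / (1 + 0.145076) = 1.362355
Hb / (g * T^2) = 2.01 / (9.81 * 5.8^2) = 2.01 / 330.0084 = 0.00609075
gamma_b = b - a * Hb/(g*T^2) = 1.362355 - 37.123233 * 0.00609075 = 1.136247
db = Hb / gamma_b = 2.01 / 1.136247
db = 1.7690 m

1.7690


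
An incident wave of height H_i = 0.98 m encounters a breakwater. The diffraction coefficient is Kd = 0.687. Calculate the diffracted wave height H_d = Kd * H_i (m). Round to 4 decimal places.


H_d = Kd * H_i
H_d = 0.687 * 0.98
H_d = 0.6733 m

0.6733


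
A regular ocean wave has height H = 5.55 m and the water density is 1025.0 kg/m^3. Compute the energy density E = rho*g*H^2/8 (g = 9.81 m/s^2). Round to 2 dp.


E = (1/8) * rho * g * H^2
E = (1/8) * 1025.0 * 9.81 * 5.55^2
E = 0.125 * 1025.0 * 9.81 * 30.8025
E = 38715.85 J/m^2

38715.85


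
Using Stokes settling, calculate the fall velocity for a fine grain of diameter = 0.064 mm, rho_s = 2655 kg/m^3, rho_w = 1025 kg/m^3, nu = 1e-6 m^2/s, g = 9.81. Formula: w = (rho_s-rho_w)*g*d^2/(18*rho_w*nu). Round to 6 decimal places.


w = (rho_s - rho_w) * g * d^2 / (18 * rho_w * nu)
d = 0.064 mm = 0.000064 m
rho_s - rho_w = 2655 - 1025 = 1630
Numerator = 1630 * 9.81 * (0.000064)^2 = 0.000065496269
Denominator = 18 * 1025 * 1e-6 = 0.018450
w = 0.003550 m/s

0.003550


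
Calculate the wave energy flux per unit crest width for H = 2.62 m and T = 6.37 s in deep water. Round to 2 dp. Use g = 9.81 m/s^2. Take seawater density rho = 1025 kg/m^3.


P = rho * g^2 * H^2 * T / (32 * pi)
P = 1025 * 9.81^2 * 2.62^2 * 6.37 / (32 * pi)
P = 1025 * 96.2361 * 6.8644 * 6.37 / 100.53096
P = 42904.62 W/m

42904.62


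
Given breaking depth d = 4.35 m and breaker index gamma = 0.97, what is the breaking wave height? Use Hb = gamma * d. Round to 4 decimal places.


Hb = gamma * d
Hb = 0.97 * 4.35
Hb = 4.2195 m

4.2195


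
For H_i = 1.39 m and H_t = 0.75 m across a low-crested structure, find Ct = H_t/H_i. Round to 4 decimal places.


Ct = H_t / H_i
Ct = 0.75 / 1.39
Ct = 0.5396

0.5396


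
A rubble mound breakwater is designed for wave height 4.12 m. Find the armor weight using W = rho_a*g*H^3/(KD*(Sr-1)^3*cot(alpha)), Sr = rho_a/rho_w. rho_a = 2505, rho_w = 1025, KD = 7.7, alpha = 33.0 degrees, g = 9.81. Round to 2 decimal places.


Sr = rho_a / rho_w = 2505 / 1025 = 2.443902
(Sr - 1) = 1.443902
(Sr - 1)^3 = 3.010326
cot(33.0) = 1 / tan(33.0) = 1 / 0.649408 = 1.539865
Numerator = 2505 * 9.81 * 4.12^3 = 1718574.5878
Denominator = 7.7 * 3.010326 * 1.539865 = 35.693317
W = 1718574.5878 / 35.693317
W = 48148.36 N

48148.36


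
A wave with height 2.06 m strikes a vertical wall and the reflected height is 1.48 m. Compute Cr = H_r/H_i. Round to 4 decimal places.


Cr = H_r / H_i
Cr = 1.48 / 2.06
Cr = 0.7184

0.7184


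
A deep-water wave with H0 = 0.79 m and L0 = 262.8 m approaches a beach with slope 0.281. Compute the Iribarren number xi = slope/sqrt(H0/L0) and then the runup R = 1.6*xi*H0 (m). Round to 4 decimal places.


xi = slope / sqrt(H0/L0)
H0/L0 = 0.79/262.8 = 0.003006
sqrt(0.003006) = 0.054828
xi = 0.281 / 0.054828 = 5.125137
R = 1.6 * xi * H0 = 1.6 * 5.125137 * 0.79
R = 6.4782 m

6.4782


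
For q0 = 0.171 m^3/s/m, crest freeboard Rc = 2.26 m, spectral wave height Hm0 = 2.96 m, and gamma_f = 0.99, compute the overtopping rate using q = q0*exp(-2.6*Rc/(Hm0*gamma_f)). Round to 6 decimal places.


q = q0 * exp(-2.6 * Rc / (Hm0 * gamma_f))
Exponent = -2.6 * 2.26 / (2.96 * 0.99)
= -2.6 * 2.26 / 2.9304
= -2.005187
exp(-2.005187) = 0.134635
q = 0.171 * 0.134635
q = 0.023023 m^3/s/m

0.023023


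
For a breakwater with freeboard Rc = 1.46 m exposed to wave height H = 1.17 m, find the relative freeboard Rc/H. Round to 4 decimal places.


Relative freeboard = Rc / H
= 1.46 / 1.17
= 1.2479

1.2479


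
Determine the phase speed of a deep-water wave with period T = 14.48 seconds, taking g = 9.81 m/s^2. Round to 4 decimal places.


We use the deep-water celerity formula:
C = g * T / (2 * pi)
C = 9.81 * 14.48 / (2 * 3.14159...)
C = 142.048800 / 6.283185
C = 22.6078 m/s

22.6078


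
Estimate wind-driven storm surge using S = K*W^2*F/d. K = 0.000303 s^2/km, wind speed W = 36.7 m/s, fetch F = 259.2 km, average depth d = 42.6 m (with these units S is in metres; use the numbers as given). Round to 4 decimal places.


S = K * W^2 * F / d
W^2 = 36.7^2 = 1346.89
S = 0.000303 * 1346.89 * 259.2 / 42.6
Numerator = 0.000303 * 1346.89 * 259.2 = 105.781508
S = 105.781508 / 42.6 = 2.4831 m

2.4831


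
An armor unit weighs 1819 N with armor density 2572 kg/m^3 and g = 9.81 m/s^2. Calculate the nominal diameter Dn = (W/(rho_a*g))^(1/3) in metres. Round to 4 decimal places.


V = W / (rho_a * g)
V = 1819 / (2572 * 9.81)
V = 1819 / 25231.32
V = 0.072093 m^3
Dn = V^(1/3) = 0.072093^(1/3)
Dn = 0.4162 m

0.4162


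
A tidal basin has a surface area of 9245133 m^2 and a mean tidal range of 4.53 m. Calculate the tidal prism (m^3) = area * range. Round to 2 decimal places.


Tidal prism = Area * Tidal range
P = 9245133 * 4.53
P = 41880452.49 m^3

41880452.49


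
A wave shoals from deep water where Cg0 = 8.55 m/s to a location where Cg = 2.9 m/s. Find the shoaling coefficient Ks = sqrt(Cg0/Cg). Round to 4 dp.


Ks = sqrt(Cg0 / Cg)
Ks = sqrt(8.55 / 2.9)
Ks = sqrt(2.9483)
Ks = 1.7171

1.7171


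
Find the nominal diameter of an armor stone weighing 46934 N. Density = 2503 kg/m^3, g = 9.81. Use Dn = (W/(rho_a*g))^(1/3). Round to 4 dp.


V = W / (rho_a * g)
V = 46934 / (2503 * 9.81)
V = 46934 / 24554.43
V = 1.911427 m^3
Dn = V^(1/3) = 1.911427^(1/3)
Dn = 1.2410 m

1.2410


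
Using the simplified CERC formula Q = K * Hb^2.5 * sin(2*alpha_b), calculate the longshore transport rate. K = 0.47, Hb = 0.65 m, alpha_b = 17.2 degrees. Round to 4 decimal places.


Q = K * Hb^2.5 * sin(2 * alpha_b)
Hb^2.5 = 0.65^2.5 = 0.340630
sin(2 * 17.2) = sin(34.4) = 0.564967
Q = 0.47 * 0.340630 * 0.564967
Q = 0.0904 m^3/s

0.0904


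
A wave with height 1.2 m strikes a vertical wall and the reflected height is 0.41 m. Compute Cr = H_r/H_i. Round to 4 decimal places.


Cr = H_r / H_i
Cr = 0.41 / 1.2
Cr = 0.3417

0.3417


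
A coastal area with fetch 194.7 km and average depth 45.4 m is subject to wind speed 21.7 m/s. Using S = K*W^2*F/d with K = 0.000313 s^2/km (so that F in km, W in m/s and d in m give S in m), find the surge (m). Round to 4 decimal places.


S = K * W^2 * F / d
W^2 = 21.7^2 = 470.89
S = 0.000313 * 470.89 * 194.7 / 45.4
Numerator = 0.000313 * 470.89 * 194.7 = 28.696555
S = 28.696555 / 45.4 = 0.6321 m

0.6321


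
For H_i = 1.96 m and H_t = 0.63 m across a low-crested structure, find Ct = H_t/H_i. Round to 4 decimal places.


Ct = H_t / H_i
Ct = 0.63 / 1.96
Ct = 0.3214

0.3214


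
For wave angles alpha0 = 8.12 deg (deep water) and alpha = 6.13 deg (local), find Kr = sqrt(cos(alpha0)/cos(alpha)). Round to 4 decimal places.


Kr = sqrt(cos(alpha0) / cos(alpha))
cos(8.12) = 0.989974
cos(6.13) = 0.994282
Kr = sqrt(0.989974 / 0.994282)
Kr = sqrt(0.995667)
Kr = 0.9978

0.9978


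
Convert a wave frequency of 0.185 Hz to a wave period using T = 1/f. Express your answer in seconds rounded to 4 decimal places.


T = 1 / f
T = 1 / 0.185
T = 5.4054 s

5.4054


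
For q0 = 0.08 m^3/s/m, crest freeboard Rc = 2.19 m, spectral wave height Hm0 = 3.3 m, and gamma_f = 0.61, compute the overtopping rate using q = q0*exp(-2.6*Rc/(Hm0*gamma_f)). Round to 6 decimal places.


q = q0 * exp(-2.6 * Rc / (Hm0 * gamma_f))
Exponent = -2.6 * 2.19 / (3.3 * 0.61)
= -2.6 * 2.19 / 2.0130
= -2.828614
exp(-2.828614) = 0.059095
q = 0.08 * 0.059095
q = 0.004728 m^3/s/m

0.004728


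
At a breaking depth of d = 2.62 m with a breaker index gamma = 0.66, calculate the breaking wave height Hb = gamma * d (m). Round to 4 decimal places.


Hb = gamma * d
Hb = 0.66 * 2.62
Hb = 1.7292 m

1.7292


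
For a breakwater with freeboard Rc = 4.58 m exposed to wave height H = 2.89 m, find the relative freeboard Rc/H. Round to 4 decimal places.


Relative freeboard = Rc / H
= 4.58 / 2.89
= 1.5848

1.5848


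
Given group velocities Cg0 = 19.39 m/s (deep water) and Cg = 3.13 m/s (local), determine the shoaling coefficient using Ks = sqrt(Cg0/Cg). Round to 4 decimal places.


Ks = sqrt(Cg0 / Cg)
Ks = sqrt(19.39 / 3.13)
Ks = sqrt(6.1949)
Ks = 2.4890

2.4890


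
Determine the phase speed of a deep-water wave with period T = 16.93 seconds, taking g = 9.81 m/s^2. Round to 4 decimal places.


We use the deep-water celerity formula:
C = g * T / (2 * pi)
C = 9.81 * 16.93 / (2 * 3.14159...)
C = 166.083300 / 6.283185
C = 26.4330 m/s

26.4330


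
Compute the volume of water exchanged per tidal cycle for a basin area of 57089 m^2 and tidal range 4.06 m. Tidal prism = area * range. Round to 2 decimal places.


Tidal prism = Area * Tidal range
P = 57089 * 4.06
P = 231781.34 m^3

231781.34


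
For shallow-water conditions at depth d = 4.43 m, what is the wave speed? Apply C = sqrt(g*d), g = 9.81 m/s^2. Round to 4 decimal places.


Using the shallow-water approximation:
C = sqrt(g * d) = sqrt(9.81 * 4.43)
C = sqrt(43.4583)
C = 6.5923 m/s

6.5923


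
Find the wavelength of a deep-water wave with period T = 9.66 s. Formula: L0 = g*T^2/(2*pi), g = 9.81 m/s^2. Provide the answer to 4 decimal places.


L0 = g * T^2 / (2 * pi)
L0 = 9.81 * 9.66^2 / (2 * pi)
L0 = 9.81 * 93.3156 / 6.28319
L0 = 915.4260 / 6.28319
L0 = 145.6946 m

145.6946


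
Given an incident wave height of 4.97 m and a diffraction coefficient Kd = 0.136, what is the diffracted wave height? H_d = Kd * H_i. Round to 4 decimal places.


H_d = Kd * H_i
H_d = 0.136 * 4.97
H_d = 0.6759 m

0.6759


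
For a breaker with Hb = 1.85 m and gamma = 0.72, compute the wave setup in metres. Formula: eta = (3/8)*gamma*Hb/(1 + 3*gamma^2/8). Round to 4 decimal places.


eta = (3/8) * gamma * Hb / (1 + 3*gamma^2/8)
Numerator = (3/8) * 0.72 * 1.85 = 0.499500
Denominator = 1 + 3*0.72^2/8 = 1 + 0.194400 = 1.194400
eta = 0.499500 / 1.194400
eta = 0.4182 m

0.4182


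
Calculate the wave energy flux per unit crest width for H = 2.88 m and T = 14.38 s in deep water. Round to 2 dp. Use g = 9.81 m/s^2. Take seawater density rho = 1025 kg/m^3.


P = rho * g^2 * H^2 * T / (32 * pi)
P = 1025 * 9.81^2 * 2.88^2 * 14.38 / (32 * pi)
P = 1025 * 96.2361 * 8.2944 * 14.38 / 100.53096
P = 117032.34 W/m

117032.34


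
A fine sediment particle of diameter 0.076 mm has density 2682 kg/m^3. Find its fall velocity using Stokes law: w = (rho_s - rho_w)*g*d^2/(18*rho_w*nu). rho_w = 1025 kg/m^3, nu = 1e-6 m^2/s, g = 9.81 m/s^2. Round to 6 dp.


w = (rho_s - rho_w) * g * d^2 / (18 * rho_w * nu)
d = 0.076 mm = 0.000076 m
rho_s - rho_w = 2682 - 1025 = 1657
Numerator = 1657 * 9.81 * (0.000076)^2 = 0.000093889862
Denominator = 18 * 1025 * 1e-6 = 0.018450
w = 0.005089 m/s

0.005089


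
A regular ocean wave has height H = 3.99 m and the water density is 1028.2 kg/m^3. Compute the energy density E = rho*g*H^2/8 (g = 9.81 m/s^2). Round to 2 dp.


E = (1/8) * rho * g * H^2
E = (1/8) * 1028.2 * 9.81 * 3.99^2
E = 0.125 * 1028.2 * 9.81 * 15.9201
E = 20072.54 J/m^2

20072.54


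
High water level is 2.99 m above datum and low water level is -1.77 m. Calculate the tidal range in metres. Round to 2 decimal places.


Tidal range = High water - Low water
Tidal range = 2.99 - (-1.77)
Tidal range = 4.76 m

4.76


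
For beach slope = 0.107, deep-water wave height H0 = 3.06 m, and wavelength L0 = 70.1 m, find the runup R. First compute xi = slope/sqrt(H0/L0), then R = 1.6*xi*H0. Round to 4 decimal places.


xi = slope / sqrt(H0/L0)
H0/L0 = 3.06/70.1 = 0.043652
sqrt(0.043652) = 0.208930
xi = 0.107 / 0.208930 = 0.512132
R = 1.6 * xi * H0 = 1.6 * 0.512132 * 3.06
R = 2.5074 m

2.5074


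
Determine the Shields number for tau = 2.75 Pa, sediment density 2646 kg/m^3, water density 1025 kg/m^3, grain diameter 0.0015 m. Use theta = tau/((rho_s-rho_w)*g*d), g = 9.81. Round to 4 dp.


theta = tau / ((rho_s - rho_w) * g * d)
rho_s - rho_w = 2646 - 1025 = 1621
Denominator = 1621 * 9.81 * 0.0015 = 23.853015
theta = 2.75 / 23.853015
theta = 0.1153

0.1153


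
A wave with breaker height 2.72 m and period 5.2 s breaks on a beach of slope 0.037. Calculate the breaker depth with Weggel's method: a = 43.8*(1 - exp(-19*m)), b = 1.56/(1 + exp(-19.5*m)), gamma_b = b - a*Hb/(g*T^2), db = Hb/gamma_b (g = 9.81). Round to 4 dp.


a = 43.8 * (1 - exp(-19 * m))
exp(-19 * 0.037) = exp(-0.7030) = 0.495098
a = 43.8 * (1 - 0.495098) = 22.114717
b = 1.56 / (1 + exp(-19.5 * m))
exp(-19.5 * 0.037) = exp(-0.7215) = 0.486023
b = 1.56 / (1 + 0.486023) = 1.049782
Hb / (g * T^2) = 2.72 / (9.81 * 5.2^2) = 2.72 / 265.2624 = 0.01025400
gamma_b = b - a * Hb/(g*T^2) = 1.049782 - 22.114717 * 0.01025400 = 0.823018
db = Hb / gamma_b = 2.72 / 0.823018
db = 3.3049 m

3.3049


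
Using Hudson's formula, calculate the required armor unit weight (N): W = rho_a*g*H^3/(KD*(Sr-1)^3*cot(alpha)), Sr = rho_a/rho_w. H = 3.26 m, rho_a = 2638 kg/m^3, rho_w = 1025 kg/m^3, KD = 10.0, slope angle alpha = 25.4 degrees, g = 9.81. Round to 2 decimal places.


Sr = rho_a / rho_w = 2638 / 1025 = 2.573659
(Sr - 1) = 1.573659
(Sr - 1)^3 = 3.897010
cot(25.4) = 1 / tan(25.4) = 1 / 0.474835 = 2.105995
Numerator = 2638 * 9.81 * 3.26^3 = 896595.5908
Denominator = 10.0 * 3.897010 * 2.105995 = 82.070837
W = 896595.5908 / 82.070837
W = 10924.66 N

10924.66


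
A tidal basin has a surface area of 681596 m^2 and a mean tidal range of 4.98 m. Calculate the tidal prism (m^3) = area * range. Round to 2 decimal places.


Tidal prism = Area * Tidal range
P = 681596 * 4.98
P = 3394348.08 m^3

3394348.08


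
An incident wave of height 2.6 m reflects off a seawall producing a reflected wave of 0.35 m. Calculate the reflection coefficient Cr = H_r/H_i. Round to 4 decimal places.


Cr = H_r / H_i
Cr = 0.35 / 2.6
Cr = 0.1346

0.1346


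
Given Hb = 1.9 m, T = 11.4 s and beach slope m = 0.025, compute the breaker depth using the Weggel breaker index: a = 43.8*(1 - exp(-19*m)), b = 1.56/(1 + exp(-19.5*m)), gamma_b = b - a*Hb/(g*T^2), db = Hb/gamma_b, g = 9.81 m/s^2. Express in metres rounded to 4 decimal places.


a = 43.8 * (1 - exp(-19 * m))
exp(-19 * 0.025) = exp(-0.4750) = 0.621885
a = 43.8 * (1 - 0.621885) = 16.561435
b = 1.56 / (1 + exp(-19.5 * m))
exp(-19.5 * 0.025) = exp(-0.4875) = 0.614160
b = 1.56 / (1 + 0.614160) = 0.966447
Hb / (g * T^2) = 1.9 / (9.81 * 11.4^2) = 1.9 / 1274.9076 = 0.00149030
gamma_b = b - a * Hb/(g*T^2) = 0.966447 - 16.561435 * 0.00149030 = 0.941765
db = Hb / gamma_b = 1.9 / 0.941765
db = 2.0175 m

2.0175


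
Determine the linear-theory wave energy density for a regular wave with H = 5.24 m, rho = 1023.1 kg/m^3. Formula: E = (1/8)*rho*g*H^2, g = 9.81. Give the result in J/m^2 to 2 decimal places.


E = (1/8) * rho * g * H^2
E = (1/8) * 1023.1 * 9.81 * 5.24^2
E = 0.125 * 1023.1 * 9.81 * 27.4576
E = 34447.66 J/m^2

34447.66


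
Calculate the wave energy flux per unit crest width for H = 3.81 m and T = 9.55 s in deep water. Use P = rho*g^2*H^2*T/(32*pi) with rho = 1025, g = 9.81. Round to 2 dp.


P = rho * g^2 * H^2 * T / (32 * pi)
P = 1025 * 9.81^2 * 3.81^2 * 9.55 / (32 * pi)
P = 1025 * 96.2361 * 14.5161 * 9.55 / 100.53096
P = 136023.94 W/m

136023.94


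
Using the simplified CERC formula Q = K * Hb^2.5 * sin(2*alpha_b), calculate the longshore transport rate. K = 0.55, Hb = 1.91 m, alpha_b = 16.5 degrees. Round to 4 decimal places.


Q = K * Hb^2.5 * sin(2 * alpha_b)
Hb^2.5 = 1.91^2.5 = 5.041775
sin(2 * 16.5) = sin(33.0) = 0.544639
Q = 0.55 * 5.041775 * 0.544639
Q = 1.5103 m^3/s

1.5103


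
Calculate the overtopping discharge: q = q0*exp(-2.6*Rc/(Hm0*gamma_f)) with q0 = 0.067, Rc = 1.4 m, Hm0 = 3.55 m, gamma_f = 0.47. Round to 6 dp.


q = q0 * exp(-2.6 * Rc / (Hm0 * gamma_f))
Exponent = -2.6 * 1.4 / (3.55 * 0.47)
= -2.6 * 1.4 / 1.6685
= -2.181600
exp(-2.181600) = 0.112861
q = 0.067 * 0.112861
q = 0.007562 m^3/s/m

0.007562


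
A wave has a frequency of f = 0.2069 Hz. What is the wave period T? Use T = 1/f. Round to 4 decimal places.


T = 1 / f
T = 1 / 0.2069
T = 4.8333 s

4.8333


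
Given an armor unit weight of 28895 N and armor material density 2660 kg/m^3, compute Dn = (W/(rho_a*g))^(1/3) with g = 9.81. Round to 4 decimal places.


V = W / (rho_a * g)
V = 28895 / (2660 * 9.81)
V = 28895 / 26094.60
V = 1.107317 m^3
Dn = V^(1/3) = 1.107317^(1/3)
Dn = 1.0346 m

1.0346


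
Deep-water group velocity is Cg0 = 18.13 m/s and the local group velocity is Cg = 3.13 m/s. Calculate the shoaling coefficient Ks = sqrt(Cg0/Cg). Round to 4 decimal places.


Ks = sqrt(Cg0 / Cg)
Ks = sqrt(18.13 / 3.13)
Ks = sqrt(5.7923)
Ks = 2.4067

2.4067


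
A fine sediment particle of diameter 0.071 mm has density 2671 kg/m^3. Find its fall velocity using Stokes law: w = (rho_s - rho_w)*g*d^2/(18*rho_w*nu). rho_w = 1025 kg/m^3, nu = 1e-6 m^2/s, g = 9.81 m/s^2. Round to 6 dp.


w = (rho_s - rho_w) * g * d^2 / (18 * rho_w * nu)
d = 0.071 mm = 0.000071 m
rho_s - rho_w = 2671 - 1025 = 1646
Numerator = 1646 * 9.81 * (0.000071)^2 = 0.000081398338
Denominator = 18 * 1025 * 1e-6 = 0.018450
w = 0.004412 m/s

0.004412


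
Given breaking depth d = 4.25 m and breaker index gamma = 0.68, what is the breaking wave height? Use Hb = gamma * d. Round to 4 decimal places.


Hb = gamma * d
Hb = 0.68 * 4.25
Hb = 2.8900 m

2.8900


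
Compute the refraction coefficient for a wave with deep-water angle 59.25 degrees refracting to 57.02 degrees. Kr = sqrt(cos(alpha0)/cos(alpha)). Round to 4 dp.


Kr = sqrt(cos(alpha0) / cos(alpha))
cos(59.25) = 0.511293
cos(57.02) = 0.544346
Kr = sqrt(0.511293 / 0.544346)
Kr = sqrt(0.939279)
Kr = 0.9692

0.9692


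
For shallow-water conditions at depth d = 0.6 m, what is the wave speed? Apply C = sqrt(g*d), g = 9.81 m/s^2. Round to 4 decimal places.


Using the shallow-water approximation:
C = sqrt(g * d) = sqrt(9.81 * 0.6)
C = sqrt(5.8860)
C = 2.4261 m/s

2.4261


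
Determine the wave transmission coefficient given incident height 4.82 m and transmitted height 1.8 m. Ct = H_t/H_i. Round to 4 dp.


Ct = H_t / H_i
Ct = 1.8 / 4.82
Ct = 0.3734

0.3734


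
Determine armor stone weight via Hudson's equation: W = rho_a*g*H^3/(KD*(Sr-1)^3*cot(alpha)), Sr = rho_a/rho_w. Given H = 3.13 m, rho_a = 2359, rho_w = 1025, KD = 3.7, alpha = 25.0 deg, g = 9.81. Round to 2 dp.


Sr = rho_a / rho_w = 2359 / 1025 = 2.301463
(Sr - 1) = 1.301463
(Sr - 1)^3 = 2.204428
cot(25.0) = 1 / tan(25.0) = 1 / 0.466308 = 2.144507
Numerator = 2359 * 9.81 * 3.13^3 = 709626.7217
Denominator = 3.7 * 2.204428 * 2.144507 = 17.491420
W = 709626.7217 / 17.491420
W = 40569.99 N

40569.99


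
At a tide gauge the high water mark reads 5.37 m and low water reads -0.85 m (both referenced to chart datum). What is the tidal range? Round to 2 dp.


Tidal range = High water - Low water
Tidal range = 5.37 - (-0.85)
Tidal range = 6.22 m

6.22


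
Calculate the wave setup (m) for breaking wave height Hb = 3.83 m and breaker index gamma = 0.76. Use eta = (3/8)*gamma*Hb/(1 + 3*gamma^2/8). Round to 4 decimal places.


eta = (3/8) * gamma * Hb / (1 + 3*gamma^2/8)
Numerator = (3/8) * 0.76 * 3.83 = 1.091550
Denominator = 1 + 3*0.76^2/8 = 1 + 0.216600 = 1.216600
eta = 1.091550 / 1.216600
eta = 0.8972 m

0.8972


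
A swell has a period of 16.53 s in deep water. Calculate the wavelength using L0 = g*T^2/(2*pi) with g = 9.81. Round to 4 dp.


L0 = g * T^2 / (2 * pi)
L0 = 9.81 * 16.53^2 / (2 * pi)
L0 = 9.81 * 273.2409 / 6.28319
L0 = 2680.4932 / 6.28319
L0 = 426.6137 m

426.6137


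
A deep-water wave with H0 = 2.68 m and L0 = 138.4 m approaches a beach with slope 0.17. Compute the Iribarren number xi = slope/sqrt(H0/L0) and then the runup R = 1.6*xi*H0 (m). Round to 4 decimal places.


xi = slope / sqrt(H0/L0)
H0/L0 = 2.68/138.4 = 0.019364
sqrt(0.019364) = 0.139155
xi = 0.17 / 0.139155 = 1.221658
R = 1.6 * xi * H0 = 1.6 * 1.221658 * 2.68
R = 5.2385 m

5.2385


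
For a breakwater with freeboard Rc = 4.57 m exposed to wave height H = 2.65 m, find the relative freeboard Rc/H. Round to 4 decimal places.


Relative freeboard = Rc / H
= 4.57 / 2.65
= 1.7245

1.7245


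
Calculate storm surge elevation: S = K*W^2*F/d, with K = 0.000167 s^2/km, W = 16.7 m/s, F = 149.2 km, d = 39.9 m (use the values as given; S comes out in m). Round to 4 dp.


S = K * W^2 * F / d
W^2 = 16.7^2 = 278.89
S = 0.000167 * 278.89 * 149.2 / 39.9
Numerator = 0.000167 * 278.89 * 149.2 = 6.948935
S = 6.948935 / 39.9 = 0.1742 m

0.1742


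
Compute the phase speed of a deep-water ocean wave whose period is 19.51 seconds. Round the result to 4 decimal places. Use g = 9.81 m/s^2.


We use the deep-water celerity formula:
C = g * T / (2 * pi)
C = 9.81 * 19.51 / (2 * 3.14159...)
C = 191.393100 / 6.283185
C = 30.4612 m/s

30.4612


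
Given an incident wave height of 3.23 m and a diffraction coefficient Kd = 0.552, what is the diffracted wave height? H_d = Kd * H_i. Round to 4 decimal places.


H_d = Kd * H_i
H_d = 0.552 * 3.23
H_d = 1.7830 m

1.7830


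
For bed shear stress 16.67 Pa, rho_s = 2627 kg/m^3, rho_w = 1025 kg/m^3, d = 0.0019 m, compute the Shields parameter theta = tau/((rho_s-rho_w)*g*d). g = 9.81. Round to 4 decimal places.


theta = tau / ((rho_s - rho_w) * g * d)
rho_s - rho_w = 2627 - 1025 = 1602
Denominator = 1602 * 9.81 * 0.0019 = 29.859678
theta = 16.67 / 29.859678
theta = 0.5583

0.5583


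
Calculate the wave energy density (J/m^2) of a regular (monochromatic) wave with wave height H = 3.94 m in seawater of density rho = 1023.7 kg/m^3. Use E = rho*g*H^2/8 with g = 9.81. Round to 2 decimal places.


E = (1/8) * rho * g * H^2
E = (1/8) * 1023.7 * 9.81 * 3.94^2
E = 0.125 * 1023.7 * 9.81 * 15.5236
E = 19486.96 J/m^2

19486.96


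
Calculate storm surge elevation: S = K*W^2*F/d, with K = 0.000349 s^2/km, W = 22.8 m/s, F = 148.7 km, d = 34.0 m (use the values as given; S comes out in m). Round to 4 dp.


S = K * W^2 * F / d
W^2 = 22.8^2 = 519.84
S = 0.000349 * 519.84 * 148.7 / 34.0
Numerator = 0.000349 * 519.84 * 148.7 = 26.977773
S = 26.977773 / 34.0 = 0.7935 m

0.7935


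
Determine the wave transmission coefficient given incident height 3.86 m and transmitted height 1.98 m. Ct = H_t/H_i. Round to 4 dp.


Ct = H_t / H_i
Ct = 1.98 / 3.86
Ct = 0.5130

0.5130


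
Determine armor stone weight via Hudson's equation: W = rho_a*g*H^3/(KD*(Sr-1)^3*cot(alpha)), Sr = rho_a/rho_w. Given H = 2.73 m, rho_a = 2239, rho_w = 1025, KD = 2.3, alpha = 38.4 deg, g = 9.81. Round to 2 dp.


Sr = rho_a / rho_w = 2239 / 1025 = 2.184390
(Sr - 1) = 1.184390
(Sr - 1)^3 = 1.661439
cot(38.4) = 1 / tan(38.4) = 1 / 0.792590 = 1.261686
Numerator = 2239 * 9.81 * 2.73^3 = 446900.7074
Denominator = 2.3 * 1.661439 * 1.261686 = 4.821294
W = 446900.7074 / 4.821294
W = 92693.11 N

92693.11


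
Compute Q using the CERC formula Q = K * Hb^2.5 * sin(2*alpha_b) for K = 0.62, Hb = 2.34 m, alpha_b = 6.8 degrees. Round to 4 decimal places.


Q = K * Hb^2.5 * sin(2 * alpha_b)
Hb^2.5 = 2.34^2.5 = 8.376057
sin(2 * 6.8) = sin(13.6) = 0.235142
Q = 0.62 * 8.376057 * 0.235142
Q = 1.2211 m^3/s

1.2211


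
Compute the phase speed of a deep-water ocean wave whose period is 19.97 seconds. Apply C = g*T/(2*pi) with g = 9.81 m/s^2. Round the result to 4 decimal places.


We use the deep-water celerity formula:
C = g * T / (2 * pi)
C = 9.81 * 19.97 / (2 * 3.14159...)
C = 195.905700 / 6.283185
C = 31.1794 m/s

31.1794


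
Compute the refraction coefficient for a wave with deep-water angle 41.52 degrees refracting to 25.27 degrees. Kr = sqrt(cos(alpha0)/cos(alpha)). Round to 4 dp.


Kr = sqrt(cos(alpha0) / cos(alpha))
cos(41.52) = 0.748724
cos(25.27) = 0.904306
Kr = sqrt(0.748724 / 0.904306)
Kr = sqrt(0.827954)
Kr = 0.9099

0.9099


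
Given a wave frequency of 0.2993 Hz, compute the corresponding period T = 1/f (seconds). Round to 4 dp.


T = 1 / f
T = 1 / 0.2993
T = 3.3411 s

3.3411


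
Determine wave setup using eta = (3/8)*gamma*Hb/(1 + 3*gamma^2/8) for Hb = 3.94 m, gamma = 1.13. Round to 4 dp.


eta = (3/8) * gamma * Hb / (1 + 3*gamma^2/8)
Numerator = (3/8) * 1.13 * 3.94 = 1.669575
Denominator = 1 + 3*1.13^2/8 = 1 + 0.478838 = 1.478838
eta = 1.669575 / 1.478838
eta = 1.1290 m

1.1290


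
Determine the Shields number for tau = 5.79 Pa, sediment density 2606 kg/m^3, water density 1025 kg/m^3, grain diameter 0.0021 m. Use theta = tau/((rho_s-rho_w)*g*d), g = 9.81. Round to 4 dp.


theta = tau / ((rho_s - rho_w) * g * d)
rho_s - rho_w = 2606 - 1025 = 1581
Denominator = 1581 * 9.81 * 0.0021 = 32.570181
theta = 5.79 / 32.570181
theta = 0.1778

0.1778


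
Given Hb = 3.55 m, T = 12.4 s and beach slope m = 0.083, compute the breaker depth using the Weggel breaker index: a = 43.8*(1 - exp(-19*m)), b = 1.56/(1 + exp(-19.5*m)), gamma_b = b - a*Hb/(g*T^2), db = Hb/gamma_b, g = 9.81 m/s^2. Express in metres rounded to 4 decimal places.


a = 43.8 * (1 - exp(-19 * m))
exp(-19 * 0.083) = exp(-1.5770) = 0.206594
a = 43.8 * (1 - 0.206594) = 34.751185
b = 1.56 / (1 + exp(-19.5 * m))
exp(-19.5 * 0.083) = exp(-1.6185) = 0.198196
b = 1.56 / (1 + 0.198196) = 1.301958
Hb / (g * T^2) = 3.55 / (9.81 * 12.4^2) = 3.55 / 1508.3856 = 0.00235351
gamma_b = b - a * Hb/(g*T^2) = 1.301958 - 34.751185 * 0.00235351 = 1.220170
db = Hb / gamma_b = 3.55 / 1.220170
db = 2.9094 m

2.9094


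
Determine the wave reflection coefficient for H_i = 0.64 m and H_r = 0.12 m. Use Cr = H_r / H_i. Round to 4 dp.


Cr = H_r / H_i
Cr = 0.12 / 0.64
Cr = 0.1875

0.1875


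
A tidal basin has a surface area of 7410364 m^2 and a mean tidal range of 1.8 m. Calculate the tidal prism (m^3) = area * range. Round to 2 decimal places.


Tidal prism = Area * Tidal range
P = 7410364 * 1.8
P = 13338655.20 m^3

13338655.20


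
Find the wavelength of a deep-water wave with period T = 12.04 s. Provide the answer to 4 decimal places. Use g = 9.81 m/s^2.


L0 = g * T^2 / (2 * pi)
L0 = 9.81 * 12.04^2 / (2 * pi)
L0 = 9.81 * 144.9616 / 6.28319
L0 = 1422.0733 / 6.28319
L0 = 226.3300 m

226.3300


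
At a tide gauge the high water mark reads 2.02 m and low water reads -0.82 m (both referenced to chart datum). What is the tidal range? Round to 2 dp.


Tidal range = High water - Low water
Tidal range = 2.02 - (-0.82)
Tidal range = 2.84 m

2.84


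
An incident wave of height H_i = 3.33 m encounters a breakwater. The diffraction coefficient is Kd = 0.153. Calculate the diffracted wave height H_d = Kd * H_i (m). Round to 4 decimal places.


H_d = Kd * H_i
H_d = 0.153 * 3.33
H_d = 0.5095 m

0.5095


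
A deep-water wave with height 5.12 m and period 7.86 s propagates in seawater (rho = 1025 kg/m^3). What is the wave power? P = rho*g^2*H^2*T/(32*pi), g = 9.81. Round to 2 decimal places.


P = rho * g^2 * H^2 * T / (32 * pi)
P = 1025 * 9.81^2 * 5.12^2 * 7.86 / (32 * pi)
P = 1025 * 96.2361 * 26.2144 * 7.86 / 100.53096
P = 202173.62 W/m

202173.62


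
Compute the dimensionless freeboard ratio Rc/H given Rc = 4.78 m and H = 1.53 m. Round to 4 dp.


Relative freeboard = Rc / H
= 4.78 / 1.53
= 3.1242

3.1242


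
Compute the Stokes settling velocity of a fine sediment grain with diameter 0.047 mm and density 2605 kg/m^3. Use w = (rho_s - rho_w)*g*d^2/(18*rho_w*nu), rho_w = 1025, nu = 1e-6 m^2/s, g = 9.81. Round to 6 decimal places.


w = (rho_s - rho_w) * g * d^2 / (18 * rho_w * nu)
d = 0.047 mm = 0.000047 m
rho_s - rho_w = 2605 - 1025 = 1580
Numerator = 1580 * 9.81 * (0.000047)^2 = 0.000034239058
Denominator = 18 * 1025 * 1e-6 = 0.018450
w = 0.001856 m/s

0.001856


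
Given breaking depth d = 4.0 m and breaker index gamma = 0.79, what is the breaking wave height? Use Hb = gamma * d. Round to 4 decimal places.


Hb = gamma * d
Hb = 0.79 * 4.0
Hb = 3.1600 m

3.1600


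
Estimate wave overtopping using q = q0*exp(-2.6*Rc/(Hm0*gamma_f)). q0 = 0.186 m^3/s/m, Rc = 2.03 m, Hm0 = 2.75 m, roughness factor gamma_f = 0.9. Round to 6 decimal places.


q = q0 * exp(-2.6 * Rc / (Hm0 * gamma_f))
Exponent = -2.6 * 2.03 / (2.75 * 0.9)
= -2.6 * 2.03 / 2.4750
= -2.132525
exp(-2.132525) = 0.118538
q = 0.186 * 0.118538
q = 0.022048 m^3/s/m

0.022048


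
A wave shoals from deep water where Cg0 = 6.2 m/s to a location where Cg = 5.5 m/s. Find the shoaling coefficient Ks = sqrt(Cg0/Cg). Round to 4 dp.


Ks = sqrt(Cg0 / Cg)
Ks = sqrt(6.2 / 5.5)
Ks = sqrt(1.1273)
Ks = 1.0617

1.0617


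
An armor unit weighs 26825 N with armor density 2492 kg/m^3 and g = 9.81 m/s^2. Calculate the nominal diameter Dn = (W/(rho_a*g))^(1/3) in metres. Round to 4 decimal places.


V = W / (rho_a * g)
V = 26825 / (2492 * 9.81)
V = 26825 / 24446.52
V = 1.097293 m^3
Dn = V^(1/3) = 1.097293^(1/3)
Dn = 1.0314 m

1.0314


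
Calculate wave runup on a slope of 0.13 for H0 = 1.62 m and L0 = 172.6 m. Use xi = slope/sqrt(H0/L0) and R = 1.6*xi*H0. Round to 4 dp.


xi = slope / sqrt(H0/L0)
H0/L0 = 1.62/172.6 = 0.009386
sqrt(0.009386) = 0.096881
xi = 0.13 / 0.096881 = 1.341857
R = 1.6 * xi * H0 = 1.6 * 1.341857 * 1.62
R = 3.4781 m

3.4781


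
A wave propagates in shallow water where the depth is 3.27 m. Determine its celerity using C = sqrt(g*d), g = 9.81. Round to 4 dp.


Using the shallow-water approximation:
C = sqrt(g * d) = sqrt(9.81 * 3.27)
C = sqrt(32.0787)
C = 5.6638 m/s

5.6638


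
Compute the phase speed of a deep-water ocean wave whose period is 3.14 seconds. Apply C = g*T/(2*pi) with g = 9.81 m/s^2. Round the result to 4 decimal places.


We use the deep-water celerity formula:
C = g * T / (2 * pi)
C = 9.81 * 3.14 / (2 * 3.14159...)
C = 30.803400 / 6.283185
C = 4.9025 m/s

4.9025


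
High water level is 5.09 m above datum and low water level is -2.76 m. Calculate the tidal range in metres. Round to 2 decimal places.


Tidal range = High water - Low water
Tidal range = 5.09 - (-2.76)
Tidal range = 7.85 m

7.85


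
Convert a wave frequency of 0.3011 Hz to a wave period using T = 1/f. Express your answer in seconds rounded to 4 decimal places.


T = 1 / f
T = 1 / 0.3011
T = 3.3212 s

3.3212


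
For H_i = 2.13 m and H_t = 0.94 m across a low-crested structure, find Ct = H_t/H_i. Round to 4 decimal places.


Ct = H_t / H_i
Ct = 0.94 / 2.13
Ct = 0.4413

0.4413


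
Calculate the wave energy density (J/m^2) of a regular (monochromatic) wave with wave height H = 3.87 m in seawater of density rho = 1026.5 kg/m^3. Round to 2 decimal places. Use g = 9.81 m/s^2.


E = (1/8) * rho * g * H^2
E = (1/8) * 1026.5 * 9.81 * 3.87^2
E = 0.125 * 1026.5 * 9.81 * 14.9769
E = 18852.11 J/m^2

18852.11


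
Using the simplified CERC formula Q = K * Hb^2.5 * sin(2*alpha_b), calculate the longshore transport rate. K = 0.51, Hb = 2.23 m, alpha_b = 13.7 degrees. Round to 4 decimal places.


Q = K * Hb^2.5 * sin(2 * alpha_b)
Hb^2.5 = 2.23^2.5 = 7.426123
sin(2 * 13.7) = sin(27.4) = 0.460200
Q = 0.51 * 7.426123 * 0.460200
Q = 1.7429 m^3/s

1.7429


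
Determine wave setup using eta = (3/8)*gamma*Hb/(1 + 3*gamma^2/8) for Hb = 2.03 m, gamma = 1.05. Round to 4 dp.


eta = (3/8) * gamma * Hb / (1 + 3*gamma^2/8)
Numerator = (3/8) * 1.05 * 2.03 = 0.799312
Denominator = 1 + 3*1.05^2/8 = 1 + 0.413438 = 1.413438
eta = 0.799312 / 1.413438
eta = 0.5655 m

0.5655


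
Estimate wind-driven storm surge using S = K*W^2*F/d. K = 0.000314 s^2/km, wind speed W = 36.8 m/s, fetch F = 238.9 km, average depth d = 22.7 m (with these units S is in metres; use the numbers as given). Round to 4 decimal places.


S = K * W^2 * F / d
W^2 = 36.8^2 = 1354.24
S = 0.000314 * 1354.24 * 238.9 / 22.7
Numerator = 0.000314 * 1354.24 * 238.9 = 101.587772
S = 101.587772 / 22.7 = 4.4752 m

4.4752


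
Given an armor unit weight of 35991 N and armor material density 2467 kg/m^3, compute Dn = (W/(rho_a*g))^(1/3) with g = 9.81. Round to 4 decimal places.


V = W / (rho_a * g)
V = 35991 / (2467 * 9.81)
V = 35991 / 24201.27
V = 1.487153 m^3
Dn = V^(1/3) = 1.487153^(1/3)
Dn = 1.1414 m

1.1414


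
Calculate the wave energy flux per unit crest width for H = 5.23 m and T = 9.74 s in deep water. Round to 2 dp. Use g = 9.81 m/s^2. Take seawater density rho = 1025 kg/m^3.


P = rho * g^2 * H^2 * T / (32 * pi)
P = 1025 * 9.81^2 * 5.23^2 * 9.74 / (32 * pi)
P = 1025 * 96.2361 * 27.3529 * 9.74 / 100.53096
P = 261411.30 W/m

261411.30


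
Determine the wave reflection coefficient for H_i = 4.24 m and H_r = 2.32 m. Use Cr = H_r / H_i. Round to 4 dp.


Cr = H_r / H_i
Cr = 2.32 / 4.24
Cr = 0.5472

0.5472


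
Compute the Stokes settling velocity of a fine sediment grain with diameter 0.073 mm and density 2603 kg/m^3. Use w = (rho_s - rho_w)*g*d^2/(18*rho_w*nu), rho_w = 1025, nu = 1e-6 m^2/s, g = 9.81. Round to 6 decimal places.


w = (rho_s - rho_w) * g * d^2 / (18 * rho_w * nu)
d = 0.073 mm = 0.000073 m
rho_s - rho_w = 2603 - 1025 = 1578
Numerator = 1578 * 9.81 * (0.000073)^2 = 0.000082493879
Denominator = 18 * 1025 * 1e-6 = 0.018450
w = 0.004471 m/s

0.004471


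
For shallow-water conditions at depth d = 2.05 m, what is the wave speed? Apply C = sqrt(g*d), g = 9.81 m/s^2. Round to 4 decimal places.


Using the shallow-water approximation:
C = sqrt(g * d) = sqrt(9.81 * 2.05)
C = sqrt(20.1105)
C = 4.4845 m/s

4.4845


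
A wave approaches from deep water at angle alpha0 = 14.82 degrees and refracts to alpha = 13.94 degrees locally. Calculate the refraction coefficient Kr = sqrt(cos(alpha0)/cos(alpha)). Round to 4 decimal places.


Kr = sqrt(cos(alpha0) / cos(alpha))
cos(14.82) = 0.966734
cos(13.94) = 0.970549
Kr = sqrt(0.966734 / 0.970549)
Kr = sqrt(0.996070)
Kr = 0.9980

0.9980


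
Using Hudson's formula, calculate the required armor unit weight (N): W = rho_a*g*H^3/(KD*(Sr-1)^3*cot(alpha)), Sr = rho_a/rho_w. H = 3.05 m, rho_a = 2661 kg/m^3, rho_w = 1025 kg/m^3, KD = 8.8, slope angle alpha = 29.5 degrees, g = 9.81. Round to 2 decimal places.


Sr = rho_a / rho_w = 2661 / 1025 = 2.596098
(Sr - 1) = 1.596098
(Sr - 1)^3 = 4.066102
cot(29.5) = 1 / tan(29.5) = 1 / 0.565773 = 1.767494
Numerator = 2661 * 9.81 * 3.05^3 = 740650.6358
Denominator = 8.8 * 4.066102 * 1.767494 = 63.243941
W = 740650.6358 / 63.243941
W = 11711.01 N

11711.01


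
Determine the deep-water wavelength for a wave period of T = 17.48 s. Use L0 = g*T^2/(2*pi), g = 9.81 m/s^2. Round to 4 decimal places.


L0 = g * T^2 / (2 * pi)
L0 = 9.81 * 17.48^2 / (2 * pi)
L0 = 9.81 * 305.5504 / 6.28319
L0 = 2997.4494 / 6.28319
L0 = 477.0589 m

477.0589


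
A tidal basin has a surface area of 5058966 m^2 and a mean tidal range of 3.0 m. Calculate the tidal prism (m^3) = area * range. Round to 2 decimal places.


Tidal prism = Area * Tidal range
P = 5058966 * 3.0
P = 15176898.00 m^3

15176898.00


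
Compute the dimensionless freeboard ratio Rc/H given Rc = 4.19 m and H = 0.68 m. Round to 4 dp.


Relative freeboard = Rc / H
= 4.19 / 0.68
= 6.1618

6.1618


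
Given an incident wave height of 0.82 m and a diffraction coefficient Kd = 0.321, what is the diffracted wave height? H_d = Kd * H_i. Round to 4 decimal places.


H_d = Kd * H_i
H_d = 0.321 * 0.82
H_d = 0.2632 m

0.2632


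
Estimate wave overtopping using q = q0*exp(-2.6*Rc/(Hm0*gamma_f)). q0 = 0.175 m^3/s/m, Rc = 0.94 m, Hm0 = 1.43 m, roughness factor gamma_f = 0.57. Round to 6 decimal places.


q = q0 * exp(-2.6 * Rc / (Hm0 * gamma_f))
Exponent = -2.6 * 0.94 / (1.43 * 0.57)
= -2.6 * 0.94 / 0.8151
= -2.998405
exp(-2.998405) = 0.049867
q = 0.175 * 0.049867
q = 0.008727 m^3/s/m

0.008727


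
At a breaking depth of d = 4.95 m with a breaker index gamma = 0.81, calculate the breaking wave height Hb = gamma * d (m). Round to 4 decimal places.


Hb = gamma * d
Hb = 0.81 * 4.95
Hb = 4.0095 m

4.0095


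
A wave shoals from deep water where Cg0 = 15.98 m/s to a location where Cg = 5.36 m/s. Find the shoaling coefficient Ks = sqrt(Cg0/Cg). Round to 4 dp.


Ks = sqrt(Cg0 / Cg)
Ks = sqrt(15.98 / 5.36)
Ks = sqrt(2.9813)
Ks = 1.7267

1.7267


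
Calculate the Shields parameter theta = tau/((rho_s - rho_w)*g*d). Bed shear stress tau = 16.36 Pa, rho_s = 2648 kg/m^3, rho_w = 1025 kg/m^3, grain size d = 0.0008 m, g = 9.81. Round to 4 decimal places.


theta = tau / ((rho_s - rho_w) * g * d)
rho_s - rho_w = 2648 - 1025 = 1623
Denominator = 1623 * 9.81 * 0.0008 = 12.737304
theta = 16.36 / 12.737304
theta = 1.2844

1.2844


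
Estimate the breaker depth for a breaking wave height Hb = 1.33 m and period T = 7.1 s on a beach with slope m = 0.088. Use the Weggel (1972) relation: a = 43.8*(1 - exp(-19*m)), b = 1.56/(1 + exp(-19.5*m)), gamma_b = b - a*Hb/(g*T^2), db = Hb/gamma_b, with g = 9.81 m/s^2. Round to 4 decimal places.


a = 43.8 * (1 - exp(-19 * m))
exp(-19 * 0.088) = exp(-1.6720) = 0.187871
a = 43.8 * (1 - 0.187871) = 35.571252
b = 1.56 / (1 + exp(-19.5 * m))
exp(-19.5 * 0.088) = exp(-1.7160) = 0.179784
b = 1.56 / (1 + 0.179784) = 1.322276
Hb / (g * T^2) = 1.33 / (9.81 * 7.1^2) = 1.33 / 494.5221 = 0.00268947
gamma_b = b - a * Hb/(g*T^2) = 1.322276 - 35.571252 * 0.00268947 = 1.226608
db = Hb / gamma_b = 1.33 / 1.226608
db = 1.0843 m

1.0843


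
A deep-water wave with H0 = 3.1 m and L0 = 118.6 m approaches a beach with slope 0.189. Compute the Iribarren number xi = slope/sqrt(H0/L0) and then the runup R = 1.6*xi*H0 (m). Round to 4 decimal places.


xi = slope / sqrt(H0/L0)
H0/L0 = 3.1/118.6 = 0.026138
sqrt(0.026138) = 0.161673
xi = 0.189 / 0.161673 = 1.169024
R = 1.6 * xi * H0 = 1.6 * 1.169024 * 3.1
R = 5.7984 m

5.7984
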